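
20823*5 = 104115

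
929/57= 16+17/57 = 16.30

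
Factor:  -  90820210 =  - 2^1 * 5^1*13^1 * 101^1*6917^1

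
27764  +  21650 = 49414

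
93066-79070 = 13996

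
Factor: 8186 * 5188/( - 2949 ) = -2^3 * 3^(-1)*983^(-1)*1297^1*4093^1 = - 42468968/2949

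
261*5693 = 1485873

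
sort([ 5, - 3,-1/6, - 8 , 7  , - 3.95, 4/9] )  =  [ - 8, - 3.95,-3,-1/6,4/9, 5,7] 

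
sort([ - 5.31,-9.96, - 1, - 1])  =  [-9.96,  -  5.31, -1,  -  1 ]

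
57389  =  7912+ 49477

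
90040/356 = 22510/89 = 252.92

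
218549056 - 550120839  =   - 331571783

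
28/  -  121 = - 1 + 93/121 = - 0.23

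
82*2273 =186386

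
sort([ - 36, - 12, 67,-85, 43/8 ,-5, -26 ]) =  [-85, - 36,-26,-12, - 5,43/8,  67 ] 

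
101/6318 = 101/6318 = 0.02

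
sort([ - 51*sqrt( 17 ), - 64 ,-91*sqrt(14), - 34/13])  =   [ - 91*sqrt(14 ), -51 * sqrt( 17 ), - 64, - 34/13 ]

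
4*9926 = 39704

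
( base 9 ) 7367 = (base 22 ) B3H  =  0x151F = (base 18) GC7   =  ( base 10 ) 5407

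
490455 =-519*( - 945)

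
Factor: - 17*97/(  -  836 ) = 1649/836 =2^( - 2 )*11^( - 1)*17^1*19^(-1 )*97^1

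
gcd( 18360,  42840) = 6120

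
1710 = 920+790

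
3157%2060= 1097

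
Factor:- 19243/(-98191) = 7^1*149^( - 1)*659^( - 1 ) *2749^1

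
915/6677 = 915/6677 = 0.14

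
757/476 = 1  +  281/476 = 1.59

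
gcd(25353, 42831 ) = 9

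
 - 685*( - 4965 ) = 3401025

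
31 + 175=206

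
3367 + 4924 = 8291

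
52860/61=52860/61 = 866.56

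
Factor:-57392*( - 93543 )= 5368619856 =2^4 * 3^1*17^1 * 211^1 * 31181^1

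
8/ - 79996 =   -  2/19999 = - 0.00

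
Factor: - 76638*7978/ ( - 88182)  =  2^1*3^( - 2 )*23^( - 1 )*53^1 * 71^(-1)*241^1 *3989^1= 101902994/14697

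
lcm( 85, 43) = 3655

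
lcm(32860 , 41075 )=164300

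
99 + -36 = 63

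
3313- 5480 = - 2167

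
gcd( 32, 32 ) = 32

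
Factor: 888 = 2^3*3^1*37^1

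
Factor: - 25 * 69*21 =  - 36225  =  - 3^2*5^2*7^1*23^1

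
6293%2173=1947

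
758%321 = 116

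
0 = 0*47180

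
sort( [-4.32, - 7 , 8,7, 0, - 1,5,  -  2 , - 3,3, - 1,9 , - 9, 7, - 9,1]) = [ - 9, - 9, - 7, - 4.32 , - 3 , - 2,  -  1 ,-1,0 , 1 , 3 , 5, 7,7,8,  9] 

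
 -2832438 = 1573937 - 4406375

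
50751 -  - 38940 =89691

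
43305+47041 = 90346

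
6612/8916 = 551/743 = 0.74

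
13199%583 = 373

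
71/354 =71/354 = 0.20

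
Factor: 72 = 2^3*3^2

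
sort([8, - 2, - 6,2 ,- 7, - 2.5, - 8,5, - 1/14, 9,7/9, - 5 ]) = [ - 8, - 7, - 6, - 5, - 2.5, - 2, - 1/14,7/9,2,5, 8,9 ] 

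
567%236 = 95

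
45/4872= 15/1624 = 0.01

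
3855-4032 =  - 177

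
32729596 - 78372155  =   - 45642559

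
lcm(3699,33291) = 33291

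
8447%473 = 406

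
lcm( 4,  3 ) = 12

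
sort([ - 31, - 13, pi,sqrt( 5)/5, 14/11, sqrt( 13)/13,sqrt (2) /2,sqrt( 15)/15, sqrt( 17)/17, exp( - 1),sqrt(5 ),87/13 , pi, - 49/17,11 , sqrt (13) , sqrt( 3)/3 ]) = [-31, - 13, - 49/17,  sqrt( 17)/17, sqrt( 15 ) /15, sqrt( 13)/13,exp( - 1),sqrt ( 5 ) /5, sqrt( 3)/3, sqrt( 2)/2, 14/11, sqrt(5 ), pi, pi, sqrt( 13),87/13 , 11]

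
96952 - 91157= 5795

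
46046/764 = 23023/382=   60.27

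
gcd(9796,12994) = 2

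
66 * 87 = 5742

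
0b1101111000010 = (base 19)10d0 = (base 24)c82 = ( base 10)7106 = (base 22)ef0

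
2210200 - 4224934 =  - 2014734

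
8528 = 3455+5073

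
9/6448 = 9/6448 = 0.00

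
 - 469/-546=67/78 = 0.86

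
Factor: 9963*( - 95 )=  - 3^5 * 5^1*19^1 * 41^1= -  946485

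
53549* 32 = 1713568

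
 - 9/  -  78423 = 3/26141= 0.00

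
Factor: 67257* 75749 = 3^3  *  47^1*53^1*211^1*359^1 = 5094650493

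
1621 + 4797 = 6418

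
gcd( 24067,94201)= 1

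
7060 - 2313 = 4747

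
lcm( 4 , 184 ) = 184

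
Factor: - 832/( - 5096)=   8/49= 2^3 * 7^ ( - 2) 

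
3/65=3/65= 0.05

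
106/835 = 106/835 = 0.13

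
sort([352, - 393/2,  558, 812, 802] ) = [ - 393/2, 352,  558,802 , 812]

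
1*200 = 200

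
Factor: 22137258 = 2^1*3^1*11^1*13^1*25801^1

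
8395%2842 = 2711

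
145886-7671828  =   - 7525942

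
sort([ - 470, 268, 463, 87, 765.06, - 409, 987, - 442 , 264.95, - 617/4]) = [ -470,-442, - 409, - 617/4,87, 264.95, 268, 463, 765.06, 987]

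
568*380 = 215840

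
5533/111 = 49 + 94/111 = 49.85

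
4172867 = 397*10511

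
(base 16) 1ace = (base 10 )6862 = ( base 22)e3k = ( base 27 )9b4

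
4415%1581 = 1253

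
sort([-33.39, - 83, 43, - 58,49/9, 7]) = [ - 83, - 58, - 33.39,49/9,7, 43]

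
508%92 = 48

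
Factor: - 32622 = -2^1 *3^1*5437^1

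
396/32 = 99/8 = 12.38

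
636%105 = 6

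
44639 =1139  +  43500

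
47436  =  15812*3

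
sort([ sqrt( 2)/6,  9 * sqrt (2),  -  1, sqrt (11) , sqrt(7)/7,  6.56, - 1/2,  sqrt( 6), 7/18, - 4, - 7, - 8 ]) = [-8,  -  7,  -  4,  -  1, - 1/2, sqrt( 2 )/6, sqrt(7)/7, 7/18, sqrt( 6), sqrt( 11), 6.56, 9 *sqrt( 2) ]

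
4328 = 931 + 3397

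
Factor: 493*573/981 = 94163/327 = 3^(-1)*17^1*29^1*109^( - 1) * 191^1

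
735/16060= 147/3212 = 0.05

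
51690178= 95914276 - 44224098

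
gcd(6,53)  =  1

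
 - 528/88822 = - 264/44411  =  - 0.01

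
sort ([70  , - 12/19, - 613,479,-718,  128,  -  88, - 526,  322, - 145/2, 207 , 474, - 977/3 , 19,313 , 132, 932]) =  [ - 718, - 613,-526, - 977/3, - 88 , - 145/2, - 12/19,19,70, 128, 132, 207, 313,  322 , 474, 479, 932] 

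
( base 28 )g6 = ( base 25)i4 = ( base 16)1C6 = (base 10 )454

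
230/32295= 46/6459 = 0.01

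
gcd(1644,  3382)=2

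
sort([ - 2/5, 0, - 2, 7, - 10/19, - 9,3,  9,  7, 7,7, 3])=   [ - 9, -2 , - 10/19 ,-2/5,0,3 , 3, 7, 7 , 7 , 7, 9] 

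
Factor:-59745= - 3^1*5^1*7^1*569^1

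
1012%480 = 52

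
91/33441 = 91/33441 = 0.00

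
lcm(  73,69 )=5037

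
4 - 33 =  - 29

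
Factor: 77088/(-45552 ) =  - 2^1*11^1 * 13^( - 1) = - 22/13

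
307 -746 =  - 439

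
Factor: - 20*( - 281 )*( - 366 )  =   - 2056920= - 2^3*3^1*5^1*61^1*281^1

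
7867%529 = 461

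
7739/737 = 10 + 369/737= 10.50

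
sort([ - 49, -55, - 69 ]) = [ - 69 ,-55, - 49]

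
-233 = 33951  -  34184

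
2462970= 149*16530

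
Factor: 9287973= 3^3* 419^1*821^1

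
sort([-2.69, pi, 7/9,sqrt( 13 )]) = [ - 2.69, 7/9,pi,sqrt (13)]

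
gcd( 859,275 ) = 1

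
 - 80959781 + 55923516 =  - 25036265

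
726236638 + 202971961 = 929208599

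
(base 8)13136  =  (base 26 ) 8c6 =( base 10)5726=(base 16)165E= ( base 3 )21212002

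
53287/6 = 8881  +  1/6 = 8881.17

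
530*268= 142040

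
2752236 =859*3204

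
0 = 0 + 0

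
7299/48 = 152 + 1/16=152.06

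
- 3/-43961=3/43961 =0.00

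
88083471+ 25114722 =113198193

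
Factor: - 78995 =-5^1*7^1*37^1*61^1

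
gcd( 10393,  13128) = 547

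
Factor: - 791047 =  - 791047^1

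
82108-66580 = 15528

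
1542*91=140322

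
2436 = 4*609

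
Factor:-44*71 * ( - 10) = 2^3*5^1*11^1 * 71^1 = 31240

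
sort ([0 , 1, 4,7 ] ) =[0,1,4, 7] 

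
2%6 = 2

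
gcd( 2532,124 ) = 4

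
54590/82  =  27295/41=665.73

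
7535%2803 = 1929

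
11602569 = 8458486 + 3144083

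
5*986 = 4930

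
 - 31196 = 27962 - 59158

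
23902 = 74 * 323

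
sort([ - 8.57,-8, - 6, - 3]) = [ - 8.57 , - 8,- 6 , - 3 ]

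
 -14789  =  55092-69881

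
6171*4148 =25597308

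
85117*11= 936287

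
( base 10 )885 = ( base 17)311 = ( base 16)375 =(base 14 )473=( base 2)1101110101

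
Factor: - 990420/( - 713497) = 2^2*3^1 * 5^1*17^1*971^1*713497^ (- 1)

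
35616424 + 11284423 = 46900847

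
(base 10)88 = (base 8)130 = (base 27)37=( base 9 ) 107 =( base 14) 64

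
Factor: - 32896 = -2^7*257^1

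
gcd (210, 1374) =6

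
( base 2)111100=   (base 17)39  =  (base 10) 60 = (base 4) 330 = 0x3c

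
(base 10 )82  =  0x52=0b1010010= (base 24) 3a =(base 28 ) 2q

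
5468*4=21872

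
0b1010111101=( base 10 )701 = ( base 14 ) 381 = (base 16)2BD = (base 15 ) 31B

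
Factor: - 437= - 19^1*23^1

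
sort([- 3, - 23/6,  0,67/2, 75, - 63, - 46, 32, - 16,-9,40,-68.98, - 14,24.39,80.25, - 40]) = [-68.98 , -63, - 46 , - 40,-16, - 14,-9,-23/6 , - 3,0,24.39, 32 , 67/2, 40, 75, 80.25]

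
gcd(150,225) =75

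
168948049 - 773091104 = - 604143055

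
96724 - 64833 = 31891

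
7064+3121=10185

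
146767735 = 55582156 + 91185579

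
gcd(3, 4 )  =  1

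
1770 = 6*295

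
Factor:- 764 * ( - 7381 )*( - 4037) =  - 22764982108 = - 2^2 *11^3*61^1 * 191^1*367^1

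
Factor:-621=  - 3^3 * 23^1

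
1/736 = 1/736  =  0.00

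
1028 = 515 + 513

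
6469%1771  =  1156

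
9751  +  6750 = 16501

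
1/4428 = 1/4428 = 0.00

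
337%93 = 58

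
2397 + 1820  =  4217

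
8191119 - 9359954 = - 1168835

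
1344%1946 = 1344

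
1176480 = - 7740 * ( - 152)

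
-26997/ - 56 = 26997/56 = 482.09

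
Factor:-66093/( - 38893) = 3^1*19^( - 1) *23^ (  -  1)*89^( - 1 )*22031^1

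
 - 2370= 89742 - 92112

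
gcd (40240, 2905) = 5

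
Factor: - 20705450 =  - 2^1*5^2*414109^1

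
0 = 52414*0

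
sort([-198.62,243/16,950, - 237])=[ - 237 , - 198.62,243/16,950 ]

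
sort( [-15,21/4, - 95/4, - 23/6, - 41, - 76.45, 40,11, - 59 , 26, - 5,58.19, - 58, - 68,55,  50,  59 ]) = [  -  76.45, - 68 , - 59, - 58, - 41, - 95/4, - 15 , - 5,  -  23/6,21/4, 11, 26,40,50, 55, 58.19,59] 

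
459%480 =459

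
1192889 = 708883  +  484006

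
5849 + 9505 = 15354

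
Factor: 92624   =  2^4*7^1*827^1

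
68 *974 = 66232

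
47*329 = 15463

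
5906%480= 146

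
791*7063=5586833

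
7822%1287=100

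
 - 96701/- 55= 8791/5 = 1758.20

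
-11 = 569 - 580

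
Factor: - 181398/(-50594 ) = 3^1*7^2*41^( - 1) = 147/41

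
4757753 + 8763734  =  13521487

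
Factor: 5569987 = 31^1 * 353^1*509^1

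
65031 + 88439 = 153470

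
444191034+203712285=647903319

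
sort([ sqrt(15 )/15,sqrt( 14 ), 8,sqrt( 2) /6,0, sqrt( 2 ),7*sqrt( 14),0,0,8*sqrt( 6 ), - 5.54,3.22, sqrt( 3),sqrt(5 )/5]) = [ - 5.54,0,  0, 0,sqrt(2)/6,sqrt(15 )/15 , sqrt(5 )/5 , sqrt(2 ),sqrt(3),3.22,sqrt (14),8,8*sqrt(6),7*sqrt(14 ) ]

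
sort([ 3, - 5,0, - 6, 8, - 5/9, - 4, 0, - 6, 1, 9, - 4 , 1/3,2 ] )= [ - 6,  -  6, - 5, -4, -4, - 5/9, 0 , 0, 1/3, 1, 2, 3,8,9]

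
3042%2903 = 139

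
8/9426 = 4/4713= 0.00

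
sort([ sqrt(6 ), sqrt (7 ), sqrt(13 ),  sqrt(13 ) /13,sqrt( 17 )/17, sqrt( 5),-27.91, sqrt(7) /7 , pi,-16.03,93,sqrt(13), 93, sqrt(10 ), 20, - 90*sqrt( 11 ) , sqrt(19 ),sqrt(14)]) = [ - 90*sqrt(11 ), - 27.91,-16.03, sqrt( 17)/17,sqrt( 13 ) /13, sqrt(7) /7, sqrt(  5),sqrt(6),sqrt(7), pi, sqrt(10), sqrt( 13 ), sqrt( 13),sqrt( 14 ), sqrt( 19 ), 20, 93,93]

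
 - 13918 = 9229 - 23147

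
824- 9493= - 8669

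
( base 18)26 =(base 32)1A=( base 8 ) 52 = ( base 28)1E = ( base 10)42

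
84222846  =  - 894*( - 94209 )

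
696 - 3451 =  - 2755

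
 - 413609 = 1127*( - 367)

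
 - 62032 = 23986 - 86018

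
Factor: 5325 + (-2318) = 3007 = 31^1*97^1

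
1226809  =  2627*467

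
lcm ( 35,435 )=3045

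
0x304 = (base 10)772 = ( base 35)M2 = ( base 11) 642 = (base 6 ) 3324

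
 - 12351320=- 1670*7396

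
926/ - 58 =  - 463/29 = - 15.97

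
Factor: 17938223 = 19^1 * 131^1*7207^1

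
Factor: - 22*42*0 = 0 = 0^1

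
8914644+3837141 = 12751785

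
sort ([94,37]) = [ 37,94]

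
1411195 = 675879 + 735316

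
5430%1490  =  960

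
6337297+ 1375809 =7713106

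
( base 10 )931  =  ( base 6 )4151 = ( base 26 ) 19l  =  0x3a3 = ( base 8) 1643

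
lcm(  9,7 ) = 63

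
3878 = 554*7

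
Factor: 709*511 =7^1*73^1*709^1 = 362299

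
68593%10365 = 6403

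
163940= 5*32788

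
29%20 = 9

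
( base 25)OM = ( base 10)622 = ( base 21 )18d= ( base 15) 2B7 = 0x26e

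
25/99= 25/99 = 0.25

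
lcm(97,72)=6984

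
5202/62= 83 + 28/31 = 83.90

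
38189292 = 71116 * 537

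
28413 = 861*33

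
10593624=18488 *573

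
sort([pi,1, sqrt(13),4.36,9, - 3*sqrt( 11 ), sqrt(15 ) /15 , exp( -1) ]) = [ - 3*sqrt(11 ), sqrt(15)/15,exp( - 1),  1,pi,  sqrt( 13), 4.36, 9]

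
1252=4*313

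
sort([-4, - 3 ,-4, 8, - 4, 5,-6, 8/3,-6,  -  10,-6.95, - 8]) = [ - 10, - 8, - 6.95,-6, - 6 , - 4,-4, - 4,  -  3,8/3, 5, 8 ]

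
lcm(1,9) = 9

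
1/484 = 1/484 = 0.00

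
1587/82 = 1587/82 = 19.35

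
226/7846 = 113/3923 = 0.03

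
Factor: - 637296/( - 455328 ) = 2^( - 1)*3^ ( - 2)  *11^1*31^( - 1)*71^1 = 781/558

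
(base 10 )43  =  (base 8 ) 53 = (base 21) 21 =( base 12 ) 37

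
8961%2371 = 1848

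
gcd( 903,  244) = 1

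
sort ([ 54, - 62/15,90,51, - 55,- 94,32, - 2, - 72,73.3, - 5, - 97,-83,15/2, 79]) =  [ - 97, - 94, - 83, - 72, - 55, - 5,- 62/15,  -  2,15/2,32, 51, 54,73.3,79,  90]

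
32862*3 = 98586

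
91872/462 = 1392/7 = 198.86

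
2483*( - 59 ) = - 146497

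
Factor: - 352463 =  - 352463^1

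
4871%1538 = 257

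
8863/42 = 8863/42 = 211.02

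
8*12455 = 99640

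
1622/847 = 1622/847 = 1.91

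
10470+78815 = 89285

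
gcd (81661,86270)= 1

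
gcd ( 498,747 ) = 249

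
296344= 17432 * 17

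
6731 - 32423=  - 25692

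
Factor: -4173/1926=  - 13/6 = - 2^( -1 )*3^(-1)*13^1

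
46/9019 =46/9019 = 0.01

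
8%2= 0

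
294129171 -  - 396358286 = 690487457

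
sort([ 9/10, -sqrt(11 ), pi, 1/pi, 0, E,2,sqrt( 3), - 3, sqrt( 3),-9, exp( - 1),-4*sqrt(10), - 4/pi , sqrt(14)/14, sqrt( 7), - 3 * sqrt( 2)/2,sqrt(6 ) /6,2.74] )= [-4*sqrt( 10), -9,-sqrt( 11), - 3, - 3 * sqrt (2 )/2,- 4/pi, 0, sqrt(14 ) /14, 1/pi, exp( - 1 ), sqrt( 6 )/6,9/10, sqrt( 3 ),sqrt( 3),2, sqrt(7 ) , E,2.74,pi]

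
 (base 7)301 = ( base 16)94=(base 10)148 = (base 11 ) 125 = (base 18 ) 84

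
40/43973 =40/43973= 0.00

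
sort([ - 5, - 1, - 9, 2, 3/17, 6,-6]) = [-9, - 6, - 5 , - 1, 3/17, 2, 6] 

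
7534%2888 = 1758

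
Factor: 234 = 2^1*3^2*13^1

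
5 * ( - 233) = - 1165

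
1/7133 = 1/7133 = 0.00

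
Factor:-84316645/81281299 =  - 5^1*7^1*11^( - 1 )*113^1*21319^1*  7389209^ ( - 1)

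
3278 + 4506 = 7784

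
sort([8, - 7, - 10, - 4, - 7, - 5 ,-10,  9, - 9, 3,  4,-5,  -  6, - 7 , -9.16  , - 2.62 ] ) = [ - 10 , - 10, - 9.16, - 9, - 7, - 7 , - 7,  -  6, - 5,- 5, - 4, - 2.62, 3,4 , 8,9 ] 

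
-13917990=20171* (-690)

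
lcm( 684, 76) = 684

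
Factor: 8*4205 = 33640 = 2^3*5^1*29^2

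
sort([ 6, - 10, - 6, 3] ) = [ - 10 , - 6, 3, 6] 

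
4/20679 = 4/20679 = 0.00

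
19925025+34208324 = 54133349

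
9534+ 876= 10410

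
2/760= 1/380 = 0.00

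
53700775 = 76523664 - 22822889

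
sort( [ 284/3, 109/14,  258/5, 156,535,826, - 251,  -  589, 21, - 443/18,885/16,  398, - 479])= [ - 589, - 479, - 251, - 443/18, 109/14  ,  21,  258/5 , 885/16,284/3, 156,398,535, 826]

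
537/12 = 44 + 3/4 = 44.75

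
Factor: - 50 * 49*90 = - 2^2*3^2*5^3*7^2 = - 220500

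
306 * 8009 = 2450754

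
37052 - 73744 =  - 36692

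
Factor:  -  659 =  - 659^1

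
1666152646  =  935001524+731151122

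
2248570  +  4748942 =6997512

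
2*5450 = 10900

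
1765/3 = 588 + 1/3 = 588.33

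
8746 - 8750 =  - 4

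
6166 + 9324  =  15490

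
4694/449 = 4694/449 = 10.45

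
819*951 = 778869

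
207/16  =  207/16  =  12.94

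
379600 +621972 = 1001572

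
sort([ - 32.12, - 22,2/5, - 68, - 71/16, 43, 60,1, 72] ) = [ - 68, - 32.12, - 22, - 71/16, 2/5 , 1, 43 , 60,72 ] 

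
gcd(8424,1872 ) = 936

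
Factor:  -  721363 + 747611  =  2^3*17^1*193^1 = 26248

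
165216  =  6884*24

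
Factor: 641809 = 7^1*277^1 * 331^1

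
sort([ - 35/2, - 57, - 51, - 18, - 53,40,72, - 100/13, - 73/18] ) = [ - 57 ,  -  53, - 51, - 18,  -  35/2, - 100/13, - 73/18,40, 72]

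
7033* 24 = 168792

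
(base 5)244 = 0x4A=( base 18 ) 42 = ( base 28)2i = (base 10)74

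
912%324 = 264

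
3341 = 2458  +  883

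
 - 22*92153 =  - 2027366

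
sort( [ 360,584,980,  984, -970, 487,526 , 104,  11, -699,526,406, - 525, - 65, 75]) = [ - 970,-699 ,-525, -65,11,  75,104,360, 406 , 487,526,526,584,980 , 984] 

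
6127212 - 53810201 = -47682989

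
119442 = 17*7026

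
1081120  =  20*54056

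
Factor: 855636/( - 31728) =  - 2^( - 2)*113^1*631^1*661^( - 1 ) = - 71303/2644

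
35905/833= 35905/833 = 43.10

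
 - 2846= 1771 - 4617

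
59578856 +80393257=139972113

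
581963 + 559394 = 1141357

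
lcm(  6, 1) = 6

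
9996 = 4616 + 5380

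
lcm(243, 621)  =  5589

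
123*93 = 11439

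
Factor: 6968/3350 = 52/25 = 2^2*5^( - 2)*13^1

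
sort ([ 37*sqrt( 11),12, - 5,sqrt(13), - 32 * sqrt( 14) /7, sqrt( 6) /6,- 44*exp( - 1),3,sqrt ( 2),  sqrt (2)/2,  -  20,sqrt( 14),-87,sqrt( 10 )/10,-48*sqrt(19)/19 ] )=[ - 87, - 20, - 32*sqrt( 14)/7, - 44*exp( - 1), - 48*sqrt( 19 ) /19, - 5,sqrt( 10)/10,sqrt(6 ) /6,sqrt(2 )/2, sqrt( 2),3, sqrt(13),sqrt( 14),12, 37*sqrt( 11)] 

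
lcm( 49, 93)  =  4557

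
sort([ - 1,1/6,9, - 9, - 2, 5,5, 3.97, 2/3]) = [ -9,-2, - 1,1/6,2/3,3.97,5,5, 9]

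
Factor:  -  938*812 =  - 761656  =  - 2^3*7^2*29^1 * 67^1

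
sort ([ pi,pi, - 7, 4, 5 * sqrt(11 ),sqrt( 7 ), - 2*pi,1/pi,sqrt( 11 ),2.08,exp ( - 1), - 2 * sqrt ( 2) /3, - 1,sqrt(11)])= [-7, - 2*pi,  -  1, - 2*sqrt ( 2 ) /3,1/pi,exp( - 1), 2.08,sqrt( 7 ),pi,pi,  sqrt (11 ),sqrt(11 ),4 , 5*sqrt( 11) ]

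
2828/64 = 44+3/16 = 44.19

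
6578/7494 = 3289/3747=0.88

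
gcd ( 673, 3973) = 1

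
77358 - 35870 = 41488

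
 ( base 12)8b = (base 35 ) 32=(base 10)107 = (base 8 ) 153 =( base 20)57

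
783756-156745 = 627011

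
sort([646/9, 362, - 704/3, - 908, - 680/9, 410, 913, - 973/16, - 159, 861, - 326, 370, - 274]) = [ - 908, -326,  -  274 , - 704/3, - 159, - 680/9,-973/16 , 646/9, 362, 370, 410,861, 913 ]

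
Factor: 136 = 2^3*17^1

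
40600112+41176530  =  81776642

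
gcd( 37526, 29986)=58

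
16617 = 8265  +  8352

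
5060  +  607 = 5667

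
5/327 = 5/327 =0.02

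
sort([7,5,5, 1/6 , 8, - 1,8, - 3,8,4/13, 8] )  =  [ - 3,-1,1/6, 4/13,5,5, 7,8, 8, 8, 8]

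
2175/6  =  725/2 = 362.50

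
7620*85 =647700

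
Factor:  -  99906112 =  - 2^6*23^1*67^1*1013^1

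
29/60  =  29/60 = 0.48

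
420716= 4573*92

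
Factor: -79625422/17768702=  - 39812711/8884351= - 7^( - 1 )*31^1 *43^1*29867^1*1269193^( - 1 ) 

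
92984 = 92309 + 675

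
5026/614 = 2513/307  =  8.19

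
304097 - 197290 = 106807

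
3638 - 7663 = - 4025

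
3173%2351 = 822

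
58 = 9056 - 8998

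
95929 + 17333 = 113262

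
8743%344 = 143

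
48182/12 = 24091/6= 4015.17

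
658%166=160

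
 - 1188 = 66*( - 18 )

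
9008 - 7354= 1654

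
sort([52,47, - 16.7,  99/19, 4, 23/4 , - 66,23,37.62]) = [ - 66, - 16.7, 4,99/19, 23/4, 23, 37.62,47, 52] 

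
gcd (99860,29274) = 2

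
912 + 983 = 1895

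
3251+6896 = 10147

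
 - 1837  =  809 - 2646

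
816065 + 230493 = 1046558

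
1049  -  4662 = -3613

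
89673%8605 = 3623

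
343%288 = 55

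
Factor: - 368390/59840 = -197/32 = - 2^( - 5)*197^1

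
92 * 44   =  4048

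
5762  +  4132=9894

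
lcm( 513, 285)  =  2565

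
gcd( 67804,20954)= 2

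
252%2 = 0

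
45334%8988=394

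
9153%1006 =99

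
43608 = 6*7268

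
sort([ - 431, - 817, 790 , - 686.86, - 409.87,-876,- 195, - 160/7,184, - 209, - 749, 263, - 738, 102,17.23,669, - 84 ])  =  [ - 876, - 817 , - 749, - 738, - 686.86, - 431,-409.87, - 209, - 195, -84, - 160/7, 17.23, 102,184, 263,669, 790] 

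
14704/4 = 3676= 3676.00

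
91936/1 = 91936 = 91936.00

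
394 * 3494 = 1376636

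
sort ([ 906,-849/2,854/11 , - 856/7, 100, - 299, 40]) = [ - 849/2,-299,-856/7,  40,854/11,  100, 906] 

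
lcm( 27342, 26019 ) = 1613178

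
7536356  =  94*80174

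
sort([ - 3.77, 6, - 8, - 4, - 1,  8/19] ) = [ - 8, - 4  , - 3.77 , - 1, 8/19, 6] 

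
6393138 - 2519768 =3873370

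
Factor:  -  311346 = -2^1*3^2*7^2*353^1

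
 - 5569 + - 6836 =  - 12405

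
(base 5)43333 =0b101110011000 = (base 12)1874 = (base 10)2968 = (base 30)38s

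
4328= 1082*4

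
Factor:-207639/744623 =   -  3^2*11^( - 1)*139^(-1 )*487^(-1 )*23071^1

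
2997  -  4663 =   -  1666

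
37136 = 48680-11544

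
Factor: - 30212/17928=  - 91/54 = - 2^( - 1 )*3^(-3 )*7^1*13^1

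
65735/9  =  7303 + 8/9 =7303.89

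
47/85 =47/85 = 0.55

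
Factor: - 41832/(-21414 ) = 2^2 * 3^1 * 7^1 * 43^(  -  1)=   84/43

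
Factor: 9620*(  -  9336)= - 2^5*3^1*5^1 * 13^1 *37^1*389^1 = -  89812320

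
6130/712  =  8  +  217/356 = 8.61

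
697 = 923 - 226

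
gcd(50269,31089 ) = 1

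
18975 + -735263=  - 716288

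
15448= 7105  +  8343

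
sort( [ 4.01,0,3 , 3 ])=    [0,3,3,4.01 ] 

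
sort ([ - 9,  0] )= [ - 9 , 0] 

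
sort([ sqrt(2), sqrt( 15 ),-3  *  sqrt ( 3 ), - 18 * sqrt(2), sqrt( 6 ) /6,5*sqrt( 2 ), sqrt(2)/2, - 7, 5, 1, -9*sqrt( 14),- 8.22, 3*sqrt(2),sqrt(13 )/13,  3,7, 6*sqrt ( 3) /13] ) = [ - 9*sqrt(14) , - 18*sqrt ( 2), - 8.22, - 7 , - 3*sqrt(3 ),sqrt( 13)/13, sqrt( 6)/6, sqrt(2)/2, 6*sqrt( 3 ) /13, 1, sqrt( 2 ), 3, sqrt(15), 3*sqrt ( 2 ), 5, 7, 5*sqrt ( 2)]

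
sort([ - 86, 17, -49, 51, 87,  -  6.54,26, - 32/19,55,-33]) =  [ - 86, - 49 , - 33, - 6.54, - 32/19, 17, 26,  51,55, 87]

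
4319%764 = 499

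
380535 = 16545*23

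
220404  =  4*55101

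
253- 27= 226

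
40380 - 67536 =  - 27156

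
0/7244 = 0 = 0.00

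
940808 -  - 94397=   1035205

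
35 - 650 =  - 615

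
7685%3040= 1605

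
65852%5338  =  1796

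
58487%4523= 4211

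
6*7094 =42564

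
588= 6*98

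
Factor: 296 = 2^3*37^1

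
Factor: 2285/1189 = 5^1*29^( - 1)*41^( -1 )*457^1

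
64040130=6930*9241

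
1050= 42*25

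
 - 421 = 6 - 427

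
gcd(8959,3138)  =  1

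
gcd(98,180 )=2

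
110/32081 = 110/32081 = 0.00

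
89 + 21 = 110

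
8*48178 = 385424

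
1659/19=1659/19 = 87.32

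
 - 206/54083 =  - 1  +  53877/54083 = - 0.00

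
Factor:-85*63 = -3^2*5^1*7^1*17^1=- 5355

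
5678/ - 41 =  - 139 +21/41 = -138.49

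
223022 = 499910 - 276888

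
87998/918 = 95+394/459 = 95.86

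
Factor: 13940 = 2^2*5^1*17^1*41^1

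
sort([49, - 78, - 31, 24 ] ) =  [  -  78,-31, 24,49]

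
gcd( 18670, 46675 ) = 9335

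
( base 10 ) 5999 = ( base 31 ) 67G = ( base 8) 13557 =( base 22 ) c8f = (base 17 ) 13cf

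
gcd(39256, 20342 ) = 14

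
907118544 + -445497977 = 461620567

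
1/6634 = 1/6634 = 0.00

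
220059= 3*73353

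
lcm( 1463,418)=2926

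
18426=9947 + 8479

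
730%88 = 26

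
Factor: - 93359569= - 31^1*3011599^1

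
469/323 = 469/323 = 1.45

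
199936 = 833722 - 633786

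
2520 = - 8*( - 315 )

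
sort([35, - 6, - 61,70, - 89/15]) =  [-61 , - 6,-89/15,35 , 70]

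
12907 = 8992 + 3915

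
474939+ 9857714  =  10332653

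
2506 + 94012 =96518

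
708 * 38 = 26904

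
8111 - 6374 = 1737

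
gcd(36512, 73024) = 36512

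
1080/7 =154+2/7 = 154.29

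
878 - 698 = 180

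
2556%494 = 86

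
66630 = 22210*3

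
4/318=2/159 = 0.01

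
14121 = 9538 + 4583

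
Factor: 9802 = 2^1* 13^2 * 29^1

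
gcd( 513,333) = 9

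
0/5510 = 0 = 0.00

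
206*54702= 11268612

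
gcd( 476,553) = 7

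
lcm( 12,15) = 60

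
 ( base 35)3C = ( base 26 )4D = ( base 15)7c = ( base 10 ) 117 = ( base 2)1110101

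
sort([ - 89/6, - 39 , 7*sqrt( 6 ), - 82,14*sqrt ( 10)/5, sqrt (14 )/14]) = [-82,-39, - 89/6, sqrt( 14)/14, 14*sqrt( 10)/5, 7 * sqrt( 6)]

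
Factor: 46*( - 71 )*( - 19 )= 62054 = 2^1*19^1*23^1*71^1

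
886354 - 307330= 579024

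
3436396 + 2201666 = 5638062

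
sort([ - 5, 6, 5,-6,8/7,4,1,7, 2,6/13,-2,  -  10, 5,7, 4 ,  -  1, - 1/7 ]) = [ - 10, - 6, - 5 ,  -  2, - 1, - 1/7 , 6/13, 1,8/7,2,4,4,5, 5,6,7,7]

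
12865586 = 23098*557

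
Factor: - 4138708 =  - 2^2 * 7^1*147811^1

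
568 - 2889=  - 2321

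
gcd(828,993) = 3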